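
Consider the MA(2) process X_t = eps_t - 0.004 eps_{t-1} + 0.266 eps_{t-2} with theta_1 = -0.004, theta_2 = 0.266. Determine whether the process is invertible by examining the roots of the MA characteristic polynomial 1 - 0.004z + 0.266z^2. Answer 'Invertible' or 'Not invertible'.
\text{Invertible}

The MA(q) characteristic polynomial is P(z) = 1 - 0.004z + 0.266z^2.
Invertibility requires all roots to lie outside the unit circle, i.e. |z| > 1 for every root.
Set 1 + (-0.004) z + (0.266) z^2 = 0, i.e. a z^2 + b z + c = 0 with a = 0.266, b = -0.004, c = 1.
Discriminant D = b^2 - 4ac = (-0.004)^2 - 4*(0.266)*1 = 0.000016 - (1.064) = -1.063984.
D < 0, so the roots are the complex-conjugate pair z = (-b +/- i sqrt(-D)) / (2a) = 0.0075 +/- 1.9389i.
For a conjugate pair |z|^2 = z * conj(z) = (product of roots) = c/a = 1/(0.266) = 3.759398, so |z| = sqrt(3.759398) = 1.9389 for both roots.
Moduli of all roots: 1.9389, 1.9389.
All moduli strictly greater than 1? Yes.
Verdict: Invertible.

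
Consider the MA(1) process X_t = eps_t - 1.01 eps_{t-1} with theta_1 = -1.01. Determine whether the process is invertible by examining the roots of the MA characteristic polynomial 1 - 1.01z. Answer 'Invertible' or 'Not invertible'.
\text{Not invertible}

The MA(q) characteristic polynomial is P(z) = 1 - 1.01z.
Invertibility requires all roots to lie outside the unit circle, i.e. |z| > 1 for every root.
This is linear in z: 1 + (-1.01) z = 0  =>  z = -1/(-1.01) = 0.990099,  |z| = 0.990099.
Moduli of all roots: 0.9901.
All moduli strictly greater than 1? No.
Verdict: Not invertible.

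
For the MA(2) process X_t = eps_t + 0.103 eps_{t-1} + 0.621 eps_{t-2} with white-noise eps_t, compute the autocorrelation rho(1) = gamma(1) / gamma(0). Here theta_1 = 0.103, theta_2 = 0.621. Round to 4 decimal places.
\rho(1) = 0.1196

For an MA(q) process with theta_0 = 1, the autocovariance is
  gamma(k) = sigma^2 * sum_{i=0..q-k} theta_i * theta_{i+k},
and rho(k) = gamma(k) / gamma(0). Sigma^2 cancels.
  numerator   = (1)*(0.103) + (0.103)*(0.621) = 0.166963.
  denominator = (1)^2 + (0.103)^2 + (0.621)^2 = 1.39625.
  rho(1) = 0.166963 / 1.39625 = 0.1196.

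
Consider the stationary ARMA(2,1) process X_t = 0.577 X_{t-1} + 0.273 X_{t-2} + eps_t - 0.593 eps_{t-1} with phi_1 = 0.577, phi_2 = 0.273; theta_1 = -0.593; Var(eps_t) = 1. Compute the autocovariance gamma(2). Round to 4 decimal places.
\gamma(2) = 0.4051

Multiply the model equation by X_{t-k} and take expectations. With theta_0 = psi_0 = 1 and psi_j the MA(infinity) weights, this gives
  gamma(k) - sum_i phi_i gamma(k-i) = c_k,
  c_k = sigma^2 * sum_{j=k..q} theta_j psi_{j-k}   (c_k = 0 for k > q),
using gamma(-m) = gamma(m).
psi-weights needed (psi_j = theta_j + sum_i phi_i psi_{j-i}):
  psi_1 = theta_1 + phi_1 = -0.593 + (0.577) = -0.016
Right-hand sides:
  c_0 = sigma^2 (1 + theta_1 psi_1) = 1 * (1 + (-0.593)(-0.016)) = 1 * 1.009488 = 1.009488
  c_1 = sigma^2 theta_1 = 1 * (-0.593) = -0.593
  c_2 = 0
Equations for k = 0, 1, 2 (AR order 2, c_2 = 0):
  (E0) gamma(0) = phi_1 gamma(1) + phi_2 gamma(2) + c_0
  (E1) gamma(1) = phi_1 gamma(0) + phi_2 gamma(1) + c_1
  (E2) gamma(2) = phi_1 gamma(1) + phi_2 gamma(0)
From (E1): gamma(1) = A gamma(0) + B with
  A = phi_1 / (1 - phi_2) = 0.577 / 0.727 = 0.793673,   B = c_1 / (1 - phi_2) = -0.593 / 0.727 = -0.815681.
Insert (E2) into (E0): gamma(0) (1 - phi_2^2) = phi_1 (1 + phi_2) gamma(1) + c_0.
  phi_1 (1 + phi_2) = (0.577)(1.273) = 0.734521,   1 - phi_2^2 = 0.925471.
Replace gamma(1) by A gamma(0) + B and collect gamma(0):
  gamma(0) [0.925471 - (0.734521)(0.793673)] = (0.734521)(-0.815681) + 1.009488
  gamma(0) * 0.342502 = 0.410353
  gamma(0) = 0.410353 / 0.342502 = 1.198105.
  gamma(1) = A gamma(0) + B = (0.793673)(1.198105) + (-0.815681) = 0.135223.
  gamma(2) = phi_1 gamma(1) + phi_2 gamma(0) = (0.577)(0.135223) + (0.273)(1.198105) = 0.405106.
Therefore gamma(2) = 0.4051 (to 4 decimal places).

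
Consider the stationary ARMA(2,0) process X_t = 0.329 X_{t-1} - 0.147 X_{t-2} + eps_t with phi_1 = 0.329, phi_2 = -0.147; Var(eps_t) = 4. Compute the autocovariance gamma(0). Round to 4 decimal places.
\gamma(0) = 4.4549

Multiply the model equation by X_{t-k} and take expectations. With theta_0 = psi_0 = 1 and psi_j the MA(infinity) weights, this gives
  gamma(k) - sum_i phi_i gamma(k-i) = c_k,
  c_k = sigma^2 * sum_{j=k..q} theta_j psi_{j-k}   (c_k = 0 for k > q),
using gamma(-m) = gamma(m).
Pure AR (q = 0): c_0 = sigma^2 = 4, c_k = 0 for k >= 1.
Equations for k = 0, 1, 2 (AR order 2, c_2 = 0):
  (E0) gamma(0) = phi_1 gamma(1) + phi_2 gamma(2) + c_0
  (E1) gamma(1) = phi_1 gamma(0) + phi_2 gamma(1) + c_1
  (E2) gamma(2) = phi_1 gamma(1) + phi_2 gamma(0)
From (E1): gamma(1) = A gamma(0) + B with
  A = phi_1 / (1 - phi_2) = 0.329 / 1.147 = 0.286835,   B = c_1 / (1 - phi_2) = 0 / 1.147 = 0.
Insert (E2) into (E0): gamma(0) (1 - phi_2^2) = phi_1 (1 + phi_2) gamma(1) + c_0.
  phi_1 (1 + phi_2) = (0.329)(0.853) = 0.280637,   1 - phi_2^2 = 0.978391.
Replace gamma(1) by A gamma(0) + B and collect gamma(0):
  gamma(0) [0.978391 - (0.280637)(0.286835)] = c_0 = 4
  gamma(0) * 0.897894 = 4
  gamma(0) = 4 / 0.897894 = 4.454867.
Therefore gamma(0) = 4.4549 (to 4 decimal places).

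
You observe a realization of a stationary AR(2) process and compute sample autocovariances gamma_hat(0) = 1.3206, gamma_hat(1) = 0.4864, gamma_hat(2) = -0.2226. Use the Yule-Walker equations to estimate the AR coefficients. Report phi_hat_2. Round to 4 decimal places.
\hat\phi_{2} = -0.3520

The Yule-Walker equations for an AR(p) process read, in matrix form,
  Gamma_p phi = r_p,   with   (Gamma_p)_{ij} = gamma(|i - j|),
                       (r_p)_i = gamma(i),   i,j = 1..p.
Substitute the sample gammas (Toeplitz matrix and right-hand side of size 2):
  Gamma_p = [[1.3206, 0.4864], [0.4864, 1.3206]]
  r_p     = [0.4864, -0.2226]
Written out:
  1.3206 phi_1 + 0.4864 phi_2 = 0.4864
  0.4864 phi_1 + 1.3206 phi_2 = -0.2226
Solve by Cramer's rule:
  det = gamma(0)^2 - gamma(1)^2 = (1.3206)^2 - (0.4864)^2 = 1.74398436 - 0.23658496 = 1.5073994
  phi_hat_1 = [gamma(1) gamma(0) - gamma(1) gamma(2)] / det = [(0.4864)(1.3206) - (0.4864)(-0.2226)] / 1.5073994 = 0.75061248 / 1.5073994 = 0.498
  phi_hat_2 = [gamma(0) gamma(2) - gamma(1)^2] / det = [(1.3206)(-0.2226) - (0.4864)^2] / 1.5073994 = -0.53055052 / 1.5073994 = -0.352
So phi_hat = [0.4980, -0.3520].
Therefore phi_hat_2 = -0.3520.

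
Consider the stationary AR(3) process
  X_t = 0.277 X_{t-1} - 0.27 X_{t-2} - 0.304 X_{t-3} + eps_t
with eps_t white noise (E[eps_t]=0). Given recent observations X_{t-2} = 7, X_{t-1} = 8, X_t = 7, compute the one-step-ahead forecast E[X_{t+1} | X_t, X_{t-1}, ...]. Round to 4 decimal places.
E[X_{t+1} \mid \mathcal F_t] = -2.3490

For an AR(p) model X_t = c + sum_i phi_i X_{t-i} + eps_t, the
one-step-ahead conditional mean is
  E[X_{t+1} | X_t, ...] = c + sum_i phi_i X_{t+1-i}.
Substitute known values:
  E[X_{t+1} | ...] = (0.277) * (7) + (-0.27) * (8) + (-0.304) * (7)
                   = -2.3490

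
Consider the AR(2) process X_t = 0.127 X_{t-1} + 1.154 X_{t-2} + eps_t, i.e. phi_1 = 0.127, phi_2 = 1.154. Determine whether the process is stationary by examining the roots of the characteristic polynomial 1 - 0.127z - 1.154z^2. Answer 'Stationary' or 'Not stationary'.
\text{Not stationary}

The AR(p) characteristic polynomial is P(z) = 1 - 0.127z - 1.154z^2.
Stationarity requires all roots to lie outside the unit circle, i.e. |z| > 1 for every root.
Set 1 + (-0.127) z + (-1.154) z^2 = 0, i.e. a z^2 + b z + c = 0 with a = -1.154, b = -0.127, c = 1.
Discriminant D = b^2 - 4ac = (-0.127)^2 - 4*(-1.154)*1 = 0.016129 - (-4.616) = 4.632129.
D >= 0, so the roots are real: z = (-b +/- sqrt(D)) / (2a) = (0.127 +/- 2.152238) / (-2.308).
  z_1 = (0.127 + 2.152238) / (-2.308) = -0.9875,   |z_1| = 0.9875.
  z_2 = (0.127 - 2.152238) / (-2.308) = 0.8775,   |z_2| = 0.8775.
Moduli of all roots: 0.9875, 0.8775.
All moduli strictly greater than 1? No.
Verdict: Not stationary.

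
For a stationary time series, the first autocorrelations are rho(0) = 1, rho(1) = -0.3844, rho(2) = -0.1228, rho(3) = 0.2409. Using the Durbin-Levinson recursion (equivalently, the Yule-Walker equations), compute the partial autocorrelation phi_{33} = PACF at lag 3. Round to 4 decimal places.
\phi_{33} = 0.0740

The PACF at lag k is phi_{kk}, the last component of the solution
to the Yule-Walker system G_k phi = r_k where
  (G_k)_{ij} = rho(|i - j|), (r_k)_i = rho(i), i,j = 1..k.
Equivalently, Durbin-Levinson gives phi_{kk} iteratively:
  phi_{11} = rho(1)
  phi_{kk} = [rho(k) - sum_{j=1..k-1} phi_{k-1,j} rho(k-j)]
            / [1 - sum_{j=1..k-1} phi_{k-1,j} rho(j)],
  phi_{k,j} = phi_{k-1,j} - phi_{kk} phi_{k-1,k-j},  j = 1..k-1.
Step k = 1:
  phi_11 = rho(1) = -0.3844.
Step k = 2:
  phi_22 = [rho(2) - phi_11 rho(1)] / [1 - phi_11 rho(1)] = [-0.1228 - (-0.3844)(-0.3844)] / [1 - (-0.3844)(-0.3844)]
         = -0.27056336 / 0.85223664 = -0.317474.
  Update: phi_21 = phi_11 - phi_22 phi_11 = -0.3844 - (-0.317474)(-0.3844) = -0.506437.
Step k = 3:
  phi_33 = [rho(3) - phi_21 rho(2) - phi_22 rho(1)] / [1 - phi_21 rho(1) - phi_22 rho(2)]
    numerator   = 0.2409 - (-0.506437)(-0.1228) - (-0.317474)(-0.3844) = 0.05667234
    denominator = 1 - (-0.506437)(-0.3844) - (-0.317474)(-0.1228) = 0.76633969
  phi_33 = 0.05667234 / 0.76633969 = 0.074.
Therefore phi_{33} = 0.0740.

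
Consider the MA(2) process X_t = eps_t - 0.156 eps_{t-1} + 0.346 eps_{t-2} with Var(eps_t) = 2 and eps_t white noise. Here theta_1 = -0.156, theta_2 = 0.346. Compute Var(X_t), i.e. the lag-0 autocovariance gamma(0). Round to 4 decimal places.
\gamma(0) = 2.2881

For an MA(q) process X_t = eps_t + sum_i theta_i eps_{t-i} with
Var(eps_t) = sigma^2, the variance is
  gamma(0) = sigma^2 * (1 + sum_i theta_i^2).
  sum_i theta_i^2 = (-0.156)^2 + (0.346)^2 = 0.024336 + 0.119716 = 0.144052.
  gamma(0) = 2 * (1 + 0.144052) = 2 * 1.144052 = 2.288104, which rounds to 2.2881.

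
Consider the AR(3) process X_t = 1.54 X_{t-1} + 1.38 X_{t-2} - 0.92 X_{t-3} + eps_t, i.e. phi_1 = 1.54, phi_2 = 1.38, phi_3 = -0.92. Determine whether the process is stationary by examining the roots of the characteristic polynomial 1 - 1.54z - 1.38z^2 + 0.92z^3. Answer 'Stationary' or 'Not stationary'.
\text{Not stationary}

The AR(p) characteristic polynomial is P(z) = 1 - 1.54z - 1.38z^2 + 0.92z^3.
Stationarity requires all roots to lie outside the unit circle, i.e. |z| > 1 for every root.
Degree 3: look for a simple real root z0 first, then factor out (1 - z/z0) and solve the remaining quadratic.
Testing z0 = 0.5: P(0.5) = 1 + (-1.54)(0.5) + (-1.38)(0.5)^2 + (0.92)(0.5)^3
  = 1 + (-0.77) + (-0.345) + (0.115) = 0.  So z_0 = 0.5 is a root, |z_0| = 0.5.
Divide out the factor (1 - 2 z) = (1 - z/z0) (since 1/z0 = 2):
  P(z) = (1 - 2 z)(1 + (0.46) z + (-0.46) z^2)
  [check: z-coef 0.46 - (2) = -1.54; z^2-coef -0.46 - (2)(0.46) = -1.38; z^3-coef -(2)(-0.46) = 0.92.]
Remaining roots from the quadratic factor 1 + (0.46) z + (-0.46) z^2:
  Set 1 + (0.46) z + (-0.46) z^2 = 0, i.e. a z^2 + b z + c = 0 with a = -0.46, b = 0.46, c = 1.
  Discriminant D = b^2 - 4ac = (0.46)^2 - 4*(-0.46)*1 = 0.2116 - (-1.84) = 2.0516.
  D >= 0, so the roots are real: z = (-b +/- sqrt(D)) / (2a) = (-0.46 +/- 1.432341) / (-0.92).
    z_1 = (-0.46 + 1.432341) / (-0.92) = -1.0569,   |z_1| = 1.0569.
    z_2 = (-0.46 - 1.432341) / (-0.92) = 2.0569,   |z_2| = 2.0569.
Moduli of all roots: 0.5000, 1.0569, 2.0569.
All moduli strictly greater than 1? No.
Verdict: Not stationary.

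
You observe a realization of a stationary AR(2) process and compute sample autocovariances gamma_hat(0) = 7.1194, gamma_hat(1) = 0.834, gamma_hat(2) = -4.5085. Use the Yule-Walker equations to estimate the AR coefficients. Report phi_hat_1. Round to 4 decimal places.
\hat\phi_{1} = 0.1940

The Yule-Walker equations for an AR(p) process read, in matrix form,
  Gamma_p phi = r_p,   with   (Gamma_p)_{ij} = gamma(|i - j|),
                       (r_p)_i = gamma(i),   i,j = 1..p.
Substitute the sample gammas (Toeplitz matrix and right-hand side of size 2):
  Gamma_p = [[7.1194, 0.834], [0.834, 7.1194]]
  r_p     = [0.834, -4.5085]
Written out:
  7.1194 phi_1 + 0.834 phi_2 = 0.834
  0.834 phi_1 + 7.1194 phi_2 = -4.5085
Solve by Cramer's rule:
  det = gamma(0)^2 - gamma(1)^2 = (7.1194)^2 - (0.834)^2 = 50.68585636 - 0.695556 = 49.99030036
  phi_hat_1 = [gamma(1) gamma(0) - gamma(1) gamma(2)] / det = [(0.834)(7.1194) - (0.834)(-4.5085)] / 49.99030036 = 9.6976686 / 49.99030036 = 0.194
  phi_hat_2 = [gamma(0) gamma(2) - gamma(1)^2] / det = [(7.1194)(-4.5085) - (0.834)^2] / 49.99030036 = -32.7933709 / 49.99030036 = -0.656
So phi_hat = [0.1940, -0.6560].
Therefore phi_hat_1 = 0.1940.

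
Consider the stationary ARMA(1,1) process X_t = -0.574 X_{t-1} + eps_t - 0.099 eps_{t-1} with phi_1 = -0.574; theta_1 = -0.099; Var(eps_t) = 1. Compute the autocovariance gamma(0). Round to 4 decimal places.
\gamma(0) = 1.6755

Multiply the model equation by X_{t-k} and take expectations. With theta_0 = psi_0 = 1 and psi_j the MA(infinity) weights, this gives
  gamma(k) - sum_i phi_i gamma(k-i) = c_k,
  c_k = sigma^2 * sum_{j=k..q} theta_j psi_{j-k}   (c_k = 0 for k > q),
using gamma(-m) = gamma(m).
psi-weights needed (psi_j = theta_j + sum_i phi_i psi_{j-i}):
  psi_1 = theta_1 + phi_1 = -0.099 + (-0.574) = -0.673
Right-hand sides:
  c_0 = sigma^2 (1 + theta_1 psi_1) = 1 * (1 + (-0.099)(-0.673)) = 1 * 1.066627 = 1.066627
  c_1 = sigma^2 theta_1 = 1 * (-0.099) = -0.099
  c_2 = 0
Equations for k = 0 and k = 1 (AR order 1):
  gamma(0) = phi_1 gamma(1) + c_0
  gamma(1) = phi_1 gamma(0) + c_1
Substituting the second into the first: gamma(0) (1 - phi_1^2) = c_0 + phi_1 c_1, so
  gamma(0) = (c_0 + phi_1 c_1) / (1 - phi_1^2) = (1.066627 + (-0.574)(-0.099)) / (1 - (-0.574)^2) = 1.123453 / 0.670524 = 1.675485.
Therefore gamma(0) = 1.6755 (to 4 decimal places).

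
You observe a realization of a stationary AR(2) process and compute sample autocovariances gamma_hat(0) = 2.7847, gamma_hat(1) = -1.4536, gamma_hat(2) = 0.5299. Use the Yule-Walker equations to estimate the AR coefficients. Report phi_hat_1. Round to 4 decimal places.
\hat\phi_{1} = -0.5810

The Yule-Walker equations for an AR(p) process read, in matrix form,
  Gamma_p phi = r_p,   with   (Gamma_p)_{ij} = gamma(|i - j|),
                       (r_p)_i = gamma(i),   i,j = 1..p.
Substitute the sample gammas (Toeplitz matrix and right-hand side of size 2):
  Gamma_p = [[2.7847, -1.4536], [-1.4536, 2.7847]]
  r_p     = [-1.4536, 0.5299]
Written out:
  2.7847 phi_1 - 1.4536 phi_2 = -1.4536
  -1.4536 phi_1 + 2.7847 phi_2 = 0.5299
Solve by Cramer's rule:
  det = gamma(0)^2 - gamma(1)^2 = (2.7847)^2 - (-1.4536)^2 = 7.75455409 - 2.11295296 = 5.64160113
  phi_hat_1 = [gamma(1) gamma(0) - gamma(1) gamma(2)] / det = [(-1.4536)(2.7847) - (-1.4536)(0.5299)] / 5.64160113 = -3.27757728 / 5.64160113 = -0.581
  phi_hat_2 = [gamma(0) gamma(2) - gamma(1)^2] / det = [(2.7847)(0.5299) - (-1.4536)^2] / 5.64160113 = -0.63734043 / 5.64160113 = -0.113
So phi_hat = [-0.5810, -0.1130].
Therefore phi_hat_1 = -0.5810.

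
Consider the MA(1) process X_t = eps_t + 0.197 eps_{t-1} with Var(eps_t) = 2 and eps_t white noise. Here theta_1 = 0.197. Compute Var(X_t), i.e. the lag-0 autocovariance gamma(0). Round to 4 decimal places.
\gamma(0) = 2.0776

For an MA(q) process X_t = eps_t + sum_i theta_i eps_{t-i} with
Var(eps_t) = sigma^2, the variance is
  gamma(0) = sigma^2 * (1 + sum_i theta_i^2).
  sum_i theta_i^2 = (0.197)^2 = 0.038809.
  gamma(0) = 2 * (1 + 0.038809) = 2 * 1.038809 = 2.077618, which rounds to 2.0776.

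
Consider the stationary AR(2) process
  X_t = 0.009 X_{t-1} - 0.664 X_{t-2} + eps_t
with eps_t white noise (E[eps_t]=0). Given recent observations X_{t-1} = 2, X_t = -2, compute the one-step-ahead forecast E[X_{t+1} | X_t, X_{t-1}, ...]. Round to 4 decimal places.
E[X_{t+1} \mid \mathcal F_t] = -1.3460

For an AR(p) model X_t = c + sum_i phi_i X_{t-i} + eps_t, the
one-step-ahead conditional mean is
  E[X_{t+1} | X_t, ...] = c + sum_i phi_i X_{t+1-i}.
Substitute known values:
  E[X_{t+1} | ...] = (0.009) * (-2) + (-0.664) * (2)
                   = -1.3460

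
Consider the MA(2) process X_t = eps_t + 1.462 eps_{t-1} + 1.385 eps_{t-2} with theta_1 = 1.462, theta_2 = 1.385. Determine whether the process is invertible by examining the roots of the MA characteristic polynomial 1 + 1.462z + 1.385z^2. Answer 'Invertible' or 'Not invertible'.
\text{Not invertible}

The MA(q) characteristic polynomial is P(z) = 1 + 1.462z + 1.385z^2.
Invertibility requires all roots to lie outside the unit circle, i.e. |z| > 1 for every root.
Set 1 + (1.462) z + (1.385) z^2 = 0, i.e. a z^2 + b z + c = 0 with a = 1.385, b = 1.462, c = 1.
Discriminant D = b^2 - 4ac = (1.462)^2 - 4*(1.385)*1 = 2.137444 - (5.54) = -3.402556.
D < 0, so the roots are the complex-conjugate pair z = (-b +/- i sqrt(-D)) / (2a) = -0.5278 +/- 0.6659i.
For a conjugate pair |z|^2 = z * conj(z) = (product of roots) = c/a = 1/(1.385) = 0.722022, so |z| = sqrt(0.722022) = 0.8497 for both roots.
Moduli of all roots: 0.8497, 0.8497.
All moduli strictly greater than 1? No.
Verdict: Not invertible.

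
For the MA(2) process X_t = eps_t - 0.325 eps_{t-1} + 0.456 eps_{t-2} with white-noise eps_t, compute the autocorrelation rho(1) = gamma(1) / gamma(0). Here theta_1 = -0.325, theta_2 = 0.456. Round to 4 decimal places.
\rho(1) = -0.3602

For an MA(q) process with theta_0 = 1, the autocovariance is
  gamma(k) = sigma^2 * sum_{i=0..q-k} theta_i * theta_{i+k},
and rho(k) = gamma(k) / gamma(0). Sigma^2 cancels.
  numerator   = (1)*(-0.325) + (-0.325)*(0.456) = -0.4732.
  denominator = (1)^2 + (-0.325)^2 + (0.456)^2 = 1.313561.
  rho(1) = -0.4732 / 1.313561 = -0.3602.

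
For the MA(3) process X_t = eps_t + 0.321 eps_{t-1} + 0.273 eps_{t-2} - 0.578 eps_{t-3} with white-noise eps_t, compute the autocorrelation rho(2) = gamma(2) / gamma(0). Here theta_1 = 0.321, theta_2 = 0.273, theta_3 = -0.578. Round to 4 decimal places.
\rho(2) = 0.0579

For an MA(q) process with theta_0 = 1, the autocovariance is
  gamma(k) = sigma^2 * sum_{i=0..q-k} theta_i * theta_{i+k},
and rho(k) = gamma(k) / gamma(0). Sigma^2 cancels.
  numerator   = (1)*(0.273) + (0.321)*(-0.578) = 0.087462.
  denominator = (1)^2 + (0.321)^2 + (0.273)^2 + (-0.578)^2 = 1.511654.
  rho(2) = 0.087462 / 1.511654 = 0.0579.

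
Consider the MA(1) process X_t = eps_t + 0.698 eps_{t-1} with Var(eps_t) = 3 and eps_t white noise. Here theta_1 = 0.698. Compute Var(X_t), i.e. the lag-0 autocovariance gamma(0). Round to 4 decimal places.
\gamma(0) = 4.4616

For an MA(q) process X_t = eps_t + sum_i theta_i eps_{t-i} with
Var(eps_t) = sigma^2, the variance is
  gamma(0) = sigma^2 * (1 + sum_i theta_i^2).
  sum_i theta_i^2 = (0.698)^2 = 0.487204.
  gamma(0) = 3 * (1 + 0.487204) = 3 * 1.487204 = 4.461612, which rounds to 4.4616.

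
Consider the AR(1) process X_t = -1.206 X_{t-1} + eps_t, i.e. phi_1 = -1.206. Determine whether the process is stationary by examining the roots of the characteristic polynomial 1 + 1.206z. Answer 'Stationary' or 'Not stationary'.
\text{Not stationary}

The AR(p) characteristic polynomial is P(z) = 1 + 1.206z.
Stationarity requires all roots to lie outside the unit circle, i.e. |z| > 1 for every root.
This is linear in z: 1 + (1.206) z = 0  =>  z = -1/(1.206) = -0.829187,  |z| = 0.829187.
Moduli of all roots: 0.8292.
All moduli strictly greater than 1? No.
Verdict: Not stationary.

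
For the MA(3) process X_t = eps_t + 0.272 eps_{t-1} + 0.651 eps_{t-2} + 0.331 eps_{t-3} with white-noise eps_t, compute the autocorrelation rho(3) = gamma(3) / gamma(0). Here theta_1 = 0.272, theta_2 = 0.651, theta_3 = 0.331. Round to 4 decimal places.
\rho(3) = 0.2059

For an MA(q) process with theta_0 = 1, the autocovariance is
  gamma(k) = sigma^2 * sum_{i=0..q-k} theta_i * theta_{i+k},
and rho(k) = gamma(k) / gamma(0). Sigma^2 cancels.
  numerator   = (1)*(0.331) = 0.331.
  denominator = (1)^2 + (0.272)^2 + (0.651)^2 + (0.331)^2 = 1.607346.
  rho(3) = 0.331 / 1.607346 = 0.2059.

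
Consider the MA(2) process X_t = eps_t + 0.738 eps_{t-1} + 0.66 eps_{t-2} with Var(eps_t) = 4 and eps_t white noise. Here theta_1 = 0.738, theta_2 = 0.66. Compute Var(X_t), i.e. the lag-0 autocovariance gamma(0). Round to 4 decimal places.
\gamma(0) = 7.9210

For an MA(q) process X_t = eps_t + sum_i theta_i eps_{t-i} with
Var(eps_t) = sigma^2, the variance is
  gamma(0) = sigma^2 * (1 + sum_i theta_i^2).
  sum_i theta_i^2 = (0.738)^2 + (0.66)^2 = 0.544644 + 0.4356 = 0.980244.
  gamma(0) = 4 * (1 + 0.980244) = 4 * 1.980244 = 7.920976, which rounds to 7.9210.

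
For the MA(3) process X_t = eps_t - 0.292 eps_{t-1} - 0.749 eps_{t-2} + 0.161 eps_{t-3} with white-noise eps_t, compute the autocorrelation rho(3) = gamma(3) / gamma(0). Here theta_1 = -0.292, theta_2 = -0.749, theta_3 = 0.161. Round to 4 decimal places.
\rho(3) = 0.0963

For an MA(q) process with theta_0 = 1, the autocovariance is
  gamma(k) = sigma^2 * sum_{i=0..q-k} theta_i * theta_{i+k},
and rho(k) = gamma(k) / gamma(0). Sigma^2 cancels.
  numerator   = (1)*(0.161) = 0.161.
  denominator = (1)^2 + (-0.292)^2 + (-0.749)^2 + (0.161)^2 = 1.672186.
  rho(3) = 0.161 / 1.672186 = 0.0963.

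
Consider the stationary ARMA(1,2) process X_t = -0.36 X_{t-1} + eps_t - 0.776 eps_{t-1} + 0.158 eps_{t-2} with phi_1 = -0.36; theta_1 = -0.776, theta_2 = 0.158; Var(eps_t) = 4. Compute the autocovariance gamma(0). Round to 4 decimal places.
\gamma(0) = 10.6392

Multiply the model equation by X_{t-k} and take expectations. With theta_0 = psi_0 = 1 and psi_j the MA(infinity) weights, this gives
  gamma(k) - sum_i phi_i gamma(k-i) = c_k,
  c_k = sigma^2 * sum_{j=k..q} theta_j psi_{j-k}   (c_k = 0 for k > q),
using gamma(-m) = gamma(m).
psi-weights needed (psi_j = theta_j + sum_i phi_i psi_{j-i}):
  psi_1 = theta_1 + phi_1 = -0.776 + (-0.36) = -1.136
  psi_2 = theta_2 + phi_1 psi_1 = 0.158 + (-0.36)(-1.136) = 0.56696
Right-hand sides:
  c_0 = sigma^2 (1 + theta_1 psi_1 + theta_2 psi_2) = 4 * (1 + (-0.776)(-1.136) + (0.158)(0.56696)) = 4 * 1.971116 = 7.884463
  c_1 = sigma^2 (theta_1 + theta_2 psi_1) = 4 * (-0.776 + (0.158)(-1.136)) = -3.821952
  c_2 = sigma^2 theta_2 = 4 * (0.158) = 0.632
Equations for k = 0 and k = 1 (AR order 1):
  gamma(0) = phi_1 gamma(1) + c_0
  gamma(1) = phi_1 gamma(0) + c_1
Substituting the second into the first: gamma(0) (1 - phi_1^2) = c_0 + phi_1 c_1, so
  gamma(0) = (c_0 + phi_1 c_1) / (1 - phi_1^2) = (7.884463 + (-0.36)(-3.821952)) / (1 - (-0.36)^2) = 9.260365 / 0.8704 = 10.639207.
Therefore gamma(0) = 10.6392 (to 4 decimal places).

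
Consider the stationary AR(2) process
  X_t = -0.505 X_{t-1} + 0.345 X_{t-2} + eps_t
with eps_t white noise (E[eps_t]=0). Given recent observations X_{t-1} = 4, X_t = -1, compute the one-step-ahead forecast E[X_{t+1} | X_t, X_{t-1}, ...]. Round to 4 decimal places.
E[X_{t+1} \mid \mathcal F_t] = 1.8850

For an AR(p) model X_t = c + sum_i phi_i X_{t-i} + eps_t, the
one-step-ahead conditional mean is
  E[X_{t+1} | X_t, ...] = c + sum_i phi_i X_{t+1-i}.
Substitute known values:
  E[X_{t+1} | ...] = (-0.505) * (-1) + (0.345) * (4)
                   = 1.8850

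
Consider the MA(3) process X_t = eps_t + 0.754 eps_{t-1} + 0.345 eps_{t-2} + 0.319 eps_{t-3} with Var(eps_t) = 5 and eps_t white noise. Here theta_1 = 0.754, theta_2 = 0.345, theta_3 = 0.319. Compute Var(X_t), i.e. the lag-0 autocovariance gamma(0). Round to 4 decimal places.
\gamma(0) = 8.9465

For an MA(q) process X_t = eps_t + sum_i theta_i eps_{t-i} with
Var(eps_t) = sigma^2, the variance is
  gamma(0) = sigma^2 * (1 + sum_i theta_i^2).
  sum_i theta_i^2 = (0.754)^2 + (0.345)^2 + (0.319)^2 = 0.568516 + 0.119025 + 0.101761 = 0.789302.
  gamma(0) = 5 * (1 + 0.789302) = 5 * 1.789302 = 8.94651, which rounds to 8.9465.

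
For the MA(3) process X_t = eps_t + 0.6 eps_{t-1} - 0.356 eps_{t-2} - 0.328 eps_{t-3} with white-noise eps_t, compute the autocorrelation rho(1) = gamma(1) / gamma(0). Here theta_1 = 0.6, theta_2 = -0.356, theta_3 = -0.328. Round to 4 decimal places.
\rho(1) = 0.3156

For an MA(q) process with theta_0 = 1, the autocovariance is
  gamma(k) = sigma^2 * sum_{i=0..q-k} theta_i * theta_{i+k},
and rho(k) = gamma(k) / gamma(0). Sigma^2 cancels.
  numerator   = (1)*(0.6) + (0.6)*(-0.356) + (-0.356)*(-0.328) = 0.503168.
  denominator = (1)^2 + (0.6)^2 + (-0.356)^2 + (-0.328)^2 = 1.59432.
  rho(1) = 0.503168 / 1.59432 = 0.3156.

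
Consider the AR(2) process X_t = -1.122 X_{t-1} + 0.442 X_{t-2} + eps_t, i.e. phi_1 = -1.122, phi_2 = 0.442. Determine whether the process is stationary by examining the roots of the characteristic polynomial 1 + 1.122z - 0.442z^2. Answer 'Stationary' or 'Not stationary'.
\text{Not stationary}

The AR(p) characteristic polynomial is P(z) = 1 + 1.122z - 0.442z^2.
Stationarity requires all roots to lie outside the unit circle, i.e. |z| > 1 for every root.
Set 1 + (1.122) z + (-0.442) z^2 = 0, i.e. a z^2 + b z + c = 0 with a = -0.442, b = 1.122, c = 1.
Discriminant D = b^2 - 4ac = (1.122)^2 - 4*(-0.442)*1 = 1.258884 - (-1.768) = 3.026884.
D >= 0, so the roots are real: z = (-b +/- sqrt(D)) / (2a) = (-1.122 +/- 1.739794) / (-0.884).
  z_1 = (-1.122 + 1.739794) / (-0.884) = -0.6989,   |z_1| = 0.6989.
  z_2 = (-1.122 - 1.739794) / (-0.884) = 3.2373,   |z_2| = 3.2373.
Moduli of all roots: 0.6989, 3.2373.
All moduli strictly greater than 1? No.
Verdict: Not stationary.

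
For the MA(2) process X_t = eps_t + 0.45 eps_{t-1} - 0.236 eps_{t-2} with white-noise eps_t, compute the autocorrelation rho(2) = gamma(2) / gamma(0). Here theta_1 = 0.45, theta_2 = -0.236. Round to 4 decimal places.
\rho(2) = -0.1876

For an MA(q) process with theta_0 = 1, the autocovariance is
  gamma(k) = sigma^2 * sum_{i=0..q-k} theta_i * theta_{i+k},
and rho(k) = gamma(k) / gamma(0). Sigma^2 cancels.
  numerator   = (1)*(-0.236) = -0.236.
  denominator = (1)^2 + (0.45)^2 + (-0.236)^2 = 1.258196.
  rho(2) = -0.236 / 1.258196 = -0.1876.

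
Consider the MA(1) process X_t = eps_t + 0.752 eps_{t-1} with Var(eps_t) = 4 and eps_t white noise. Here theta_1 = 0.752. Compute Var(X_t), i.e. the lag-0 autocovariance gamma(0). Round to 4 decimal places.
\gamma(0) = 6.2620

For an MA(q) process X_t = eps_t + sum_i theta_i eps_{t-i} with
Var(eps_t) = sigma^2, the variance is
  gamma(0) = sigma^2 * (1 + sum_i theta_i^2).
  sum_i theta_i^2 = (0.752)^2 = 0.565504.
  gamma(0) = 4 * (1 + 0.565504) = 4 * 1.565504 = 6.262016, which rounds to 6.2620.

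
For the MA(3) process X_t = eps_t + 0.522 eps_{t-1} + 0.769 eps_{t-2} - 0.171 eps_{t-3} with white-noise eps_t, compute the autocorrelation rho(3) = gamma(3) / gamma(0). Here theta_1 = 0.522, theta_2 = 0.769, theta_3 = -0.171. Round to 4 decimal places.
\rho(3) = -0.0903

For an MA(q) process with theta_0 = 1, the autocovariance is
  gamma(k) = sigma^2 * sum_{i=0..q-k} theta_i * theta_{i+k},
and rho(k) = gamma(k) / gamma(0). Sigma^2 cancels.
  numerator   = (1)*(-0.171) = -0.171.
  denominator = (1)^2 + (0.522)^2 + (0.769)^2 + (-0.171)^2 = 1.893086.
  rho(3) = -0.171 / 1.893086 = -0.0903.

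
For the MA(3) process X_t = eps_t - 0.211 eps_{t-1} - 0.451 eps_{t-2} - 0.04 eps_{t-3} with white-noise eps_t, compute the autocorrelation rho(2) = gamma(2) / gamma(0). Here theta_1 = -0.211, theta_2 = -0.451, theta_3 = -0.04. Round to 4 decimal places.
\rho(2) = -0.3542

For an MA(q) process with theta_0 = 1, the autocovariance is
  gamma(k) = sigma^2 * sum_{i=0..q-k} theta_i * theta_{i+k},
and rho(k) = gamma(k) / gamma(0). Sigma^2 cancels.
  numerator   = (1)*(-0.451) + (-0.211)*(-0.04) = -0.44256.
  denominator = (1)^2 + (-0.211)^2 + (-0.451)^2 + (-0.04)^2 = 1.249522.
  rho(2) = -0.44256 / 1.249522 = -0.3542.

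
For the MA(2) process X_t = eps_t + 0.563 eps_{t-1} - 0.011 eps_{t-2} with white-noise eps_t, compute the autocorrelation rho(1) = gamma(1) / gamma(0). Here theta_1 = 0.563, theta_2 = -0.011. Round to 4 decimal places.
\rho(1) = 0.4228

For an MA(q) process with theta_0 = 1, the autocovariance is
  gamma(k) = sigma^2 * sum_{i=0..q-k} theta_i * theta_{i+k},
and rho(k) = gamma(k) / gamma(0). Sigma^2 cancels.
  numerator   = (1)*(0.563) + (0.563)*(-0.011) = 0.556807.
  denominator = (1)^2 + (0.563)^2 + (-0.011)^2 = 1.31709.
  rho(1) = 0.556807 / 1.31709 = 0.4228.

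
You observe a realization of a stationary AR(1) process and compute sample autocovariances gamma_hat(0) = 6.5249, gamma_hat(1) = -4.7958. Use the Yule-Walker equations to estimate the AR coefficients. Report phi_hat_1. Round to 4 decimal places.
\hat\phi_{1} = -0.7350

The Yule-Walker equations for an AR(p) process read, in matrix form,
  Gamma_p phi = r_p,   with   (Gamma_p)_{ij} = gamma(|i - j|),
                       (r_p)_i = gamma(i),   i,j = 1..p.
Substitute the sample gammas (Toeplitz matrix and right-hand side of size 1):
  Gamma_p = [[6.5249]]
  r_p     = [-4.7958]
With p = 1 this is the single equation gamma(0) phi_1 = gamma(1):
  phi_hat_1 = gamma(1) / gamma(0) = -4.7958 / 6.5249 = -0.7350.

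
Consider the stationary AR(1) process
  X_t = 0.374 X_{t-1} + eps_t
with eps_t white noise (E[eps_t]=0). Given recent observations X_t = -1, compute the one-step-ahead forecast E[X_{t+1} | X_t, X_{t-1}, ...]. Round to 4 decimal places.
E[X_{t+1} \mid \mathcal F_t] = -0.3740

For an AR(p) model X_t = c + sum_i phi_i X_{t-i} + eps_t, the
one-step-ahead conditional mean is
  E[X_{t+1} | X_t, ...] = c + sum_i phi_i X_{t+1-i}.
Substitute known values:
  E[X_{t+1} | ...] = (0.374) * (-1)
                   = -0.3740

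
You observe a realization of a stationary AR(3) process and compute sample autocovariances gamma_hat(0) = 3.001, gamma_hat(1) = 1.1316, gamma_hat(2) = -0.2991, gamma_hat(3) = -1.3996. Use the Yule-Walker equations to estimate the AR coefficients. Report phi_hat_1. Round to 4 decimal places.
\hat\phi_{1} = 0.3720

The Yule-Walker equations for an AR(p) process read, in matrix form,
  Gamma_p phi = r_p,   with   (Gamma_p)_{ij} = gamma(|i - j|),
                       (r_p)_i = gamma(i),   i,j = 1..p.
Substitute the sample gammas (Toeplitz matrix and right-hand side of size 3):
  Gamma_p = [[3.001, 1.1316, -0.2991], [1.1316, 3.001, 1.1316], [-0.2991, 1.1316, 3.001]]
  r_p     = [1.1316, -0.2991, -1.3996]
Written out (R1..R3):
  (R1) 3.001 phi_1 + 1.1316 phi_2 - 0.2991 phi_3 = 1.1316
  (R2) 1.1316 phi_1 + 3.001 phi_2 + 1.1316 phi_3 = -0.2991
  (R3) -0.2991 phi_1 + 1.1316 phi_2 + 3.001 phi_3 = -1.3996
Gaussian elimination:
  R2 <- R2 - (1.1316/3.001) R1 = R2 - (0.377074) R1:  2.574303 phi_2 + 1.244383 phi_3 = -0.725797
  R3 <- R3 - (-0.2991/3.001) R1 = R3 - (-0.099667) R1:  1.244383 phi_2 + 2.97119 phi_3 = -1.286817
  R3 <- R3 - (1.244383/2.574303) R2 = R3 - (0.483386) R2:  2.369672 phi_3 = -0.935977
Back-substitution:
  phi_hat_3 = -0.935977 / 2.369672 = -0.394981
  phi_hat_2 = (-0.725797 - (1.244383)(-0.394981)) / 2.574303 = -0.091011
  phi_hat_1 = (1.1316 - (1.1316)(-0.091011) - (-0.2991)(-0.394981)) / 3.001 = 0.372026
So phi_hat = [0.3720, -0.0910, -0.3950].
Therefore phi_hat_1 = 0.3720.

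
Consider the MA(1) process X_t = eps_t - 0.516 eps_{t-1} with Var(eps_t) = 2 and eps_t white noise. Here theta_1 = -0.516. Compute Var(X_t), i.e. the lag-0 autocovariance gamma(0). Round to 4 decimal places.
\gamma(0) = 2.5325

For an MA(q) process X_t = eps_t + sum_i theta_i eps_{t-i} with
Var(eps_t) = sigma^2, the variance is
  gamma(0) = sigma^2 * (1 + sum_i theta_i^2).
  sum_i theta_i^2 = (-0.516)^2 = 0.266256.
  gamma(0) = 2 * (1 + 0.266256) = 2 * 1.266256 = 2.532512, which rounds to 2.5325.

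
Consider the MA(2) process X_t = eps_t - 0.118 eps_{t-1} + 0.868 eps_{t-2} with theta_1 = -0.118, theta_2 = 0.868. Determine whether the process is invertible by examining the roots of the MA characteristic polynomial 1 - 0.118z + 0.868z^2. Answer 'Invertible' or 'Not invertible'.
\text{Invertible}

The MA(q) characteristic polynomial is P(z) = 1 - 0.118z + 0.868z^2.
Invertibility requires all roots to lie outside the unit circle, i.e. |z| > 1 for every root.
Set 1 + (-0.118) z + (0.868) z^2 = 0, i.e. a z^2 + b z + c = 0 with a = 0.868, b = -0.118, c = 1.
Discriminant D = b^2 - 4ac = (-0.118)^2 - 4*(0.868)*1 = 0.013924 - (3.472) = -3.458076.
D < 0, so the roots are the complex-conjugate pair z = (-b +/- i sqrt(-D)) / (2a) = 0.068 +/- 1.0712i.
For a conjugate pair |z|^2 = z * conj(z) = (product of roots) = c/a = 1/(0.868) = 1.152074, so |z| = sqrt(1.152074) = 1.0733 for both roots.
Moduli of all roots: 1.0733, 1.0733.
All moduli strictly greater than 1? Yes.
Verdict: Invertible.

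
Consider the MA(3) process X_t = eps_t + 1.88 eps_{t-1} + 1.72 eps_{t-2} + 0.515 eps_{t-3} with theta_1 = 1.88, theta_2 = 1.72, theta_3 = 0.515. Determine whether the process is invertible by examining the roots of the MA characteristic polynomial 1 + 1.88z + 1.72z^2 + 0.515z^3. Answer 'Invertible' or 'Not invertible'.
\text{Not invertible}

The MA(q) characteristic polynomial is P(z) = 1 + 1.88z + 1.72z^2 + 0.515z^3.
Invertibility requires all roots to lie outside the unit circle, i.e. |z| > 1 for every root.
Degree 3: look for a simple real root z0 first, then factor out (1 - z/z0) and solve the remaining quadratic.
Testing z0 = -2: P(-2) = 1 + (1.88)(-2) + (1.72)(-2)^2 + (0.515)(-2)^3
  = 1 + (-3.76) + (6.88) + (-4.12) = 0.  So z_0 = -2 is a root, |z_0| = 2.
Divide out the factor (1 + 0.5 z) = (1 - z/z0) (since 1/z0 = -0.5):
  P(z) = (1 + 0.5 z)(1 + (1.38) z + (1.03) z^2)
  [check: z-coef 1.38 - (-0.5) = 1.88; z^2-coef 1.03 - (-0.5)(1.38) = 1.72; z^3-coef -(-0.5)(1.03) = 0.515.]
Remaining roots from the quadratic factor 1 + (1.38) z + (1.03) z^2:
  Set 1 + (1.38) z + (1.03) z^2 = 0, i.e. a z^2 + b z + c = 0 with a = 1.03, b = 1.38, c = 1.
  Discriminant D = b^2 - 4ac = (1.38)^2 - 4*(1.03)*1 = 1.9044 - (4.12) = -2.2156.
  D < 0, so the roots are the complex-conjugate pair z = (-b +/- i sqrt(-D)) / (2a) = -0.6699 +/- 0.7226i.
  For a conjugate pair |z|^2 = z * conj(z) = (product of roots) = c/a = 1/(1.03) = 0.970874, so |z| = sqrt(0.970874) = 0.9853 for both roots.
Moduli of all roots: 2.0000, 0.9853, 0.9853.
All moduli strictly greater than 1? No.
Verdict: Not invertible.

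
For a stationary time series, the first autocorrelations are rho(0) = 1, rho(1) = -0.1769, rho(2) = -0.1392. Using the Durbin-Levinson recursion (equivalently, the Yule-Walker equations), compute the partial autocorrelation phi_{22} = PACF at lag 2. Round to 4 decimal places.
\phi_{22} = -0.1760

The PACF at lag k is phi_{kk}, the last component of the solution
to the Yule-Walker system G_k phi = r_k where
  (G_k)_{ij} = rho(|i - j|), (r_k)_i = rho(i), i,j = 1..k.
Equivalently, Durbin-Levinson gives phi_{kk} iteratively:
  phi_{11} = rho(1)
  phi_{kk} = [rho(k) - sum_{j=1..k-1} phi_{k-1,j} rho(k-j)]
            / [1 - sum_{j=1..k-1} phi_{k-1,j} rho(j)],
  phi_{k,j} = phi_{k-1,j} - phi_{kk} phi_{k-1,k-j},  j = 1..k-1.
Step k = 1:
  phi_11 = rho(1) = -0.1769.
Step k = 2:
  phi_22 = [rho(2) - phi_11 rho(1)] / [1 - phi_11 rho(1)] = [-0.1392 - (-0.1769)(-0.1769)] / [1 - (-0.1769)(-0.1769)]
         = -0.17049361 / 0.96870639 = -0.176.
Therefore phi_{22} = -0.1760.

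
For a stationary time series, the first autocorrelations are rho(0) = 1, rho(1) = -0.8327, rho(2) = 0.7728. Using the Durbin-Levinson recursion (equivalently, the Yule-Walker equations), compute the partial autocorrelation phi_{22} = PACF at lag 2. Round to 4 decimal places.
\phi_{22} = 0.2590

The PACF at lag k is phi_{kk}, the last component of the solution
to the Yule-Walker system G_k phi = r_k where
  (G_k)_{ij} = rho(|i - j|), (r_k)_i = rho(i), i,j = 1..k.
Equivalently, Durbin-Levinson gives phi_{kk} iteratively:
  phi_{11} = rho(1)
  phi_{kk} = [rho(k) - sum_{j=1..k-1} phi_{k-1,j} rho(k-j)]
            / [1 - sum_{j=1..k-1} phi_{k-1,j} rho(j)],
  phi_{k,j} = phi_{k-1,j} - phi_{kk} phi_{k-1,k-j},  j = 1..k-1.
Step k = 1:
  phi_11 = rho(1) = -0.8327.
Step k = 2:
  phi_22 = [rho(2) - phi_11 rho(1)] / [1 - phi_11 rho(1)] = [0.7728 - (-0.8327)(-0.8327)] / [1 - (-0.8327)(-0.8327)]
         = 0.07941071 / 0.30661071 = 0.259.
Therefore phi_{22} = 0.2590.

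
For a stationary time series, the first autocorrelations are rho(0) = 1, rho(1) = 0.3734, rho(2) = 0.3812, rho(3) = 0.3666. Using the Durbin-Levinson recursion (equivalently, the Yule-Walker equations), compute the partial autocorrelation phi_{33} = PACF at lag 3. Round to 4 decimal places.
\phi_{33} = 0.2010

The PACF at lag k is phi_{kk}, the last component of the solution
to the Yule-Walker system G_k phi = r_k where
  (G_k)_{ij} = rho(|i - j|), (r_k)_i = rho(i), i,j = 1..k.
Equivalently, Durbin-Levinson gives phi_{kk} iteratively:
  phi_{11} = rho(1)
  phi_{kk} = [rho(k) - sum_{j=1..k-1} phi_{k-1,j} rho(k-j)]
            / [1 - sum_{j=1..k-1} phi_{k-1,j} rho(j)],
  phi_{k,j} = phi_{k-1,j} - phi_{kk} phi_{k-1,k-j},  j = 1..k-1.
Step k = 1:
  phi_11 = rho(1) = 0.3734.
Step k = 2:
  phi_22 = [rho(2) - phi_11 rho(1)] / [1 - phi_11 rho(1)] = [0.3812 - (0.3734)(0.3734)] / [1 - (0.3734)(0.3734)]
         = 0.24177244 / 0.86057244 = 0.280944.
  Update: phi_21 = phi_11 - phi_22 phi_11 = 0.3734 - (0.280944)(0.3734) = 0.268496.
Step k = 3:
  phi_33 = [rho(3) - phi_21 rho(2) - phi_22 rho(1)] / [1 - phi_21 rho(1) - phi_22 rho(2)]
    numerator   = 0.3666 - (0.268496)(0.3812) - (0.280944)(0.3734) = 0.15934508
    denominator = 1 - (0.268496)(0.3734) - (0.280944)(0.3812) = 0.79264799
  phi_33 = 0.15934508 / 0.79264799 = 0.201.
Therefore phi_{33} = 0.2010.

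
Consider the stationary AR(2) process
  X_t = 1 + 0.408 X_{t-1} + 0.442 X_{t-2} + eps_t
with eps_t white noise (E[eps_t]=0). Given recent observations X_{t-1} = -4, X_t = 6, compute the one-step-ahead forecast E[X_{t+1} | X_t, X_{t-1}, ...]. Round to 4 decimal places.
E[X_{t+1} \mid \mathcal F_t] = 1.6800

For an AR(p) model X_t = c + sum_i phi_i X_{t-i} + eps_t, the
one-step-ahead conditional mean is
  E[X_{t+1} | X_t, ...] = c + sum_i phi_i X_{t+1-i}.
Substitute known values:
  E[X_{t+1} | ...] = 1 + (0.408) * (6) + (0.442) * (-4)
                   = 1.6800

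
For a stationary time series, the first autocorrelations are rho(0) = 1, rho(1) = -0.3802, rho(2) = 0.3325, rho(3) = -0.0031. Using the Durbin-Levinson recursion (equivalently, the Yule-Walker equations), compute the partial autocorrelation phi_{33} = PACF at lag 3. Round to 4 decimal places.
\phi_{33} = 0.2200

The PACF at lag k is phi_{kk}, the last component of the solution
to the Yule-Walker system G_k phi = r_k where
  (G_k)_{ij} = rho(|i - j|), (r_k)_i = rho(i), i,j = 1..k.
Equivalently, Durbin-Levinson gives phi_{kk} iteratively:
  phi_{11} = rho(1)
  phi_{kk} = [rho(k) - sum_{j=1..k-1} phi_{k-1,j} rho(k-j)]
            / [1 - sum_{j=1..k-1} phi_{k-1,j} rho(j)],
  phi_{k,j} = phi_{k-1,j} - phi_{kk} phi_{k-1,k-j},  j = 1..k-1.
Step k = 1:
  phi_11 = rho(1) = -0.3802.
Step k = 2:
  phi_22 = [rho(2) - phi_11 rho(1)] / [1 - phi_11 rho(1)] = [0.3325 - (-0.3802)(-0.3802)] / [1 - (-0.3802)(-0.3802)]
         = 0.18794796 / 0.85544796 = 0.219707.
  Update: phi_21 = phi_11 - phi_22 phi_11 = -0.3802 - (0.219707)(-0.3802) = -0.296667.
Step k = 3:
  phi_33 = [rho(3) - phi_21 rho(2) - phi_22 rho(1)] / [1 - phi_21 rho(1) - phi_22 rho(2)]
    numerator   = -0.0031 - (-0.296667)(0.3325) - (0.219707)(-0.3802) = 0.17907453
    denominator = 1 - (-0.296667)(-0.3802) - (0.219707)(0.3325) = 0.81415447
  phi_33 = 0.17907453 / 0.81415447 = 0.22.
Therefore phi_{33} = 0.2200.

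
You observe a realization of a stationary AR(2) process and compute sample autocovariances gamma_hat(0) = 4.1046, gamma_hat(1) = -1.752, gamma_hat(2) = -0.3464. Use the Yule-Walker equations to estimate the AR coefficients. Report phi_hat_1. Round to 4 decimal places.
\hat\phi_{1} = -0.5660

The Yule-Walker equations for an AR(p) process read, in matrix form,
  Gamma_p phi = r_p,   with   (Gamma_p)_{ij} = gamma(|i - j|),
                       (r_p)_i = gamma(i),   i,j = 1..p.
Substitute the sample gammas (Toeplitz matrix and right-hand side of size 2):
  Gamma_p = [[4.1046, -1.752], [-1.752, 4.1046]]
  r_p     = [-1.752, -0.3464]
Written out:
  4.1046 phi_1 - 1.752 phi_2 = -1.752
  -1.752 phi_1 + 4.1046 phi_2 = -0.3464
Solve by Cramer's rule:
  det = gamma(0)^2 - gamma(1)^2 = (4.1046)^2 - (-1.752)^2 = 16.84774116 - 3.069504 = 13.77823716
  phi_hat_1 = [gamma(1) gamma(0) - gamma(1) gamma(2)] / det = [(-1.752)(4.1046) - (-1.752)(-0.3464)] / 13.77823716 = -7.798152 / 13.77823716 = -0.566
  phi_hat_2 = [gamma(0) gamma(2) - gamma(1)^2] / det = [(4.1046)(-0.3464) - (-1.752)^2] / 13.77823716 = -4.49133744 / 13.77823716 = -0.326
So phi_hat = [-0.5660, -0.3260].
Therefore phi_hat_1 = -0.5660.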